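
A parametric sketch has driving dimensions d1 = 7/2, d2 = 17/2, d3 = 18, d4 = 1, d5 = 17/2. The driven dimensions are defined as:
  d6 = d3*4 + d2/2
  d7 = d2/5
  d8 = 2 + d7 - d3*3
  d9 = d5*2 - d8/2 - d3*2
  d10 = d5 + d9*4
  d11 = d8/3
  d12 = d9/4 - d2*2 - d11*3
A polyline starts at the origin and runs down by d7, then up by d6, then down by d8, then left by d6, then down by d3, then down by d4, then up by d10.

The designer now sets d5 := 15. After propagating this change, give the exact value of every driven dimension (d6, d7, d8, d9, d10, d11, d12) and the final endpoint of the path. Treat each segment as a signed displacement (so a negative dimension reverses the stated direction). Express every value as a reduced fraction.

d6 = 305/4
d7 = 17/10
d8 = -503/10
d9 = 383/20
d10 = 458/5
d11 = -503/30
d12 = 3047/80
endpoint = (-305/4, 3949/20)

Apply edit: d5 := 15
  d6 = d3*4 + d2/2 = 305/4
  d7 = d2/5 = 17/10
  d8 = 2 + d7 - d3*3 = -503/10
  d9 = d5*2 - d8/2 - d3*2 = 383/20
  d10 = d5 + d9*4 = 458/5
  d11 = d8/3 = -503/30
  d12 = d9/4 - d2*2 - d11*3 = 3047/80
Walk from origin (0, 0):
  seg 1: down by d7 = 17/10 → (0, -17/10)
  seg 2: up by d6 = 305/4 → (0, 1491/20)
  seg 3: down by d8 = -503/10 → (0, 2497/20)
  seg 4: left by d6 = 305/4 → (-305/4, 2497/20)
  seg 5: down by d3 = 18 → (-305/4, 2137/20)
  seg 6: down by d4 = 1 → (-305/4, 2117/20)
  seg 7: up by d10 = 458/5 → (-305/4, 3949/20)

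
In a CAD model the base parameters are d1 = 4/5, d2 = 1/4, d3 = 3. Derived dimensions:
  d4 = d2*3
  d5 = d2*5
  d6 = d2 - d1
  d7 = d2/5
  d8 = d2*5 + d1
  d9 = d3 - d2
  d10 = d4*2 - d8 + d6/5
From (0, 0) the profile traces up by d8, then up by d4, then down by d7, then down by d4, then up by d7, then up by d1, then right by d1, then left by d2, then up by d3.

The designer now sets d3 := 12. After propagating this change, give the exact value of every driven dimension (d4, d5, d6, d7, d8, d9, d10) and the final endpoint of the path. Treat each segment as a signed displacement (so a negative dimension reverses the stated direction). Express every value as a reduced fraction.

Apply edit: d3 := 12
  d4 = d2*3 = 3/4
  d5 = d2*5 = 5/4
  d6 = d2 - d1 = -11/20
  d7 = d2/5 = 1/20
  d8 = d2*5 + d1 = 41/20
  d9 = d3 - d2 = 47/4
  d10 = d4*2 - d8 + d6/5 = -33/50
Walk from origin (0, 0):
  seg 1: up by d8 = 41/20 → (0, 41/20)
  seg 2: up by d4 = 3/4 → (0, 14/5)
  seg 3: down by d7 = 1/20 → (0, 11/4)
  seg 4: down by d4 = 3/4 → (0, 2)
  seg 5: up by d7 = 1/20 → (0, 41/20)
  seg 6: up by d1 = 4/5 → (0, 57/20)
  seg 7: right by d1 = 4/5 → (4/5, 57/20)
  seg 8: left by d2 = 1/4 → (11/20, 57/20)
  seg 9: up by d3 = 12 → (11/20, 297/20)

d4 = 3/4
d5 = 5/4
d6 = -11/20
d7 = 1/20
d8 = 41/20
d9 = 47/4
d10 = -33/50
endpoint = (11/20, 297/20)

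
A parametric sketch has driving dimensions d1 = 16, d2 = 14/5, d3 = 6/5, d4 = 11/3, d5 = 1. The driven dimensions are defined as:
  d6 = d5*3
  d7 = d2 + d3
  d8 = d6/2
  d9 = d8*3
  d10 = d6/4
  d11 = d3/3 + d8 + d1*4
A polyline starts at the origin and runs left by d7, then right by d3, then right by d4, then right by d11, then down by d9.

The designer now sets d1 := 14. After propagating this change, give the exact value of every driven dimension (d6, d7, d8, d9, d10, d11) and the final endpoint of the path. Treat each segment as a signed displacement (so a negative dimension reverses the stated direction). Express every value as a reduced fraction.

d6 = 3
d7 = 4
d8 = 3/2
d9 = 9/2
d10 = 3/4
d11 = 579/10
endpoint = (1763/30, -9/2)

Apply edit: d1 := 14
  d6 = d5*3 = 3
  d7 = d2 + d3 = 4
  d8 = d6/2 = 3/2
  d9 = d8*3 = 9/2
  d10 = d6/4 = 3/4
  d11 = d3/3 + d8 + d1*4 = 579/10
Walk from origin (0, 0):
  seg 1: left by d7 = 4 → (-4, 0)
  seg 2: right by d3 = 6/5 → (-14/5, 0)
  seg 3: right by d4 = 11/3 → (13/15, 0)
  seg 4: right by d11 = 579/10 → (1763/30, 0)
  seg 5: down by d9 = 9/2 → (1763/30, -9/2)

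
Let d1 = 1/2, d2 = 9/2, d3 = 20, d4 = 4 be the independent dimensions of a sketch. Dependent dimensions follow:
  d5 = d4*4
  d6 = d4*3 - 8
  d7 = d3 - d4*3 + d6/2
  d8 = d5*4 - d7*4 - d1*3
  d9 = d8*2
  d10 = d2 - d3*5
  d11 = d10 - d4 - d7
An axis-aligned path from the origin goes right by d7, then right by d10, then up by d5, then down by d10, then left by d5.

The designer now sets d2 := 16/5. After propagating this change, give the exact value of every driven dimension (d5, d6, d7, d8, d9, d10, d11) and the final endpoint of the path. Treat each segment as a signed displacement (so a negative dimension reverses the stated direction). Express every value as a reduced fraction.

Apply edit: d2 := 16/5
  d5 = d4*4 = 16
  d6 = d4*3 - 8 = 4
  d7 = d3 - d4*3 + d6/2 = 10
  d8 = d5*4 - d7*4 - d1*3 = 45/2
  d9 = d8*2 = 45
  d10 = d2 - d3*5 = -484/5
  d11 = d10 - d4 - d7 = -554/5
Walk from origin (0, 0):
  seg 1: right by d7 = 10 → (10, 0)
  seg 2: right by d10 = -484/5 → (-434/5, 0)
  seg 3: up by d5 = 16 → (-434/5, 16)
  seg 4: down by d10 = -484/5 → (-434/5, 564/5)
  seg 5: left by d5 = 16 → (-514/5, 564/5)

d5 = 16
d6 = 4
d7 = 10
d8 = 45/2
d9 = 45
d10 = -484/5
d11 = -554/5
endpoint = (-514/5, 564/5)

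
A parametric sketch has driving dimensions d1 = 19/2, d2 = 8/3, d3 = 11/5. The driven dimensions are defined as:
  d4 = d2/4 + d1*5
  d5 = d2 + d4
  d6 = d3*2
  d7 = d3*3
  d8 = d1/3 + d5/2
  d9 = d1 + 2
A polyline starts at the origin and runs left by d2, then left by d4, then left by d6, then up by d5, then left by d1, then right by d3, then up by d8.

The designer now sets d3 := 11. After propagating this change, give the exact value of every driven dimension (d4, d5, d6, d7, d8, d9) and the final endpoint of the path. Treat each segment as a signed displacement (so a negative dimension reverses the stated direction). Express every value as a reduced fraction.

Apply edit: d3 := 11
  d4 = d2/4 + d1*5 = 289/6
  d5 = d2 + d4 = 305/6
  d6 = d3*2 = 22
  d7 = d3*3 = 33
  d8 = d1/3 + d5/2 = 343/12
  d9 = d1 + 2 = 23/2
Walk from origin (0, 0):
  seg 1: left by d2 = 8/3 → (-8/3, 0)
  seg 2: left by d4 = 289/6 → (-305/6, 0)
  seg 3: left by d6 = 22 → (-437/6, 0)
  seg 4: up by d5 = 305/6 → (-437/6, 305/6)
  seg 5: left by d1 = 19/2 → (-247/3, 305/6)
  seg 6: right by d3 = 11 → (-214/3, 305/6)
  seg 7: up by d8 = 343/12 → (-214/3, 953/12)

d4 = 289/6
d5 = 305/6
d6 = 22
d7 = 33
d8 = 343/12
d9 = 23/2
endpoint = (-214/3, 953/12)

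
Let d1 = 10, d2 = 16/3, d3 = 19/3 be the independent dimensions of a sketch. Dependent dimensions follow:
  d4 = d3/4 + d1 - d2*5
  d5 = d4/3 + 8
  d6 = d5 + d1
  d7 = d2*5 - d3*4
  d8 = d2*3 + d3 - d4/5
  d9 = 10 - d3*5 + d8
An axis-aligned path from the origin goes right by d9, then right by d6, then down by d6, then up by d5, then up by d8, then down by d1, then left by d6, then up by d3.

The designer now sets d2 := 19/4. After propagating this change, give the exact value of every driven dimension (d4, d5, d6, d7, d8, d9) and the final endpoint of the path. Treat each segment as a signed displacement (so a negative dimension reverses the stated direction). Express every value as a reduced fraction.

d4 = -73/6
d5 = 71/18
d6 = 251/18
d7 = -19/12
d8 = 1381/60
d9 = 27/20
endpoint = (27/20, 187/20)

Apply edit: d2 := 19/4
  d4 = d3/4 + d1 - d2*5 = -73/6
  d5 = d4/3 + 8 = 71/18
  d6 = d5 + d1 = 251/18
  d7 = d2*5 - d3*4 = -19/12
  d8 = d2*3 + d3 - d4/5 = 1381/60
  d9 = 10 - d3*5 + d8 = 27/20
Walk from origin (0, 0):
  seg 1: right by d9 = 27/20 → (27/20, 0)
  seg 2: right by d6 = 251/18 → (2753/180, 0)
  seg 3: down by d6 = 251/18 → (2753/180, -251/18)
  seg 4: up by d5 = 71/18 → (2753/180, -10)
  seg 5: up by d8 = 1381/60 → (2753/180, 781/60)
  seg 6: down by d1 = 10 → (2753/180, 181/60)
  seg 7: left by d6 = 251/18 → (27/20, 181/60)
  seg 8: up by d3 = 19/3 → (27/20, 187/20)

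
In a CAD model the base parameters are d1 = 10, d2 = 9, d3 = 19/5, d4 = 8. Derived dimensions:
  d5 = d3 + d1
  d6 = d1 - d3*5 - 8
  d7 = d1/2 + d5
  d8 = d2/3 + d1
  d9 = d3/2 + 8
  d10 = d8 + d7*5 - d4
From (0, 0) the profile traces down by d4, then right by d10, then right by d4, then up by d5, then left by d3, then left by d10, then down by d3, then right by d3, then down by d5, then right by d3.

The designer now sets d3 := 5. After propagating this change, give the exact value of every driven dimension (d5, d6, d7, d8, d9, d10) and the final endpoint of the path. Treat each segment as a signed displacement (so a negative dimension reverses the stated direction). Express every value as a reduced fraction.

d5 = 15
d6 = -23
d7 = 20
d8 = 13
d9 = 21/2
d10 = 105
endpoint = (13, -13)

Apply edit: d3 := 5
  d5 = d3 + d1 = 15
  d6 = d1 - d3*5 - 8 = -23
  d7 = d1/2 + d5 = 20
  d8 = d2/3 + d1 = 13
  d9 = d3/2 + 8 = 21/2
  d10 = d8 + d7*5 - d4 = 105
Walk from origin (0, 0):
  seg 1: down by d4 = 8 → (0, -8)
  seg 2: right by d10 = 105 → (105, -8)
  seg 3: right by d4 = 8 → (113, -8)
  seg 4: up by d5 = 15 → (113, 7)
  seg 5: left by d3 = 5 → (108, 7)
  seg 6: left by d10 = 105 → (3, 7)
  seg 7: down by d3 = 5 → (3, 2)
  seg 8: right by d3 = 5 → (8, 2)
  seg 9: down by d5 = 15 → (8, -13)
  seg 10: right by d3 = 5 → (13, -13)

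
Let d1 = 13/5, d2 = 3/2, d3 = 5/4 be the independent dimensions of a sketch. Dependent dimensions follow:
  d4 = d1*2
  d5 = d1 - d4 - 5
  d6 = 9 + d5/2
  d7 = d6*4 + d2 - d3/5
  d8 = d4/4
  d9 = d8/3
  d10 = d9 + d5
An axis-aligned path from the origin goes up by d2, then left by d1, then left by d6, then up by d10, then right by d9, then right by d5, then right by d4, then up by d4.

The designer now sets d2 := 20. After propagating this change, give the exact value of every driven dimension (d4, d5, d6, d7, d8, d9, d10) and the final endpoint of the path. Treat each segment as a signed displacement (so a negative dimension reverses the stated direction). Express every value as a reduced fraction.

Apply edit: d2 := 20
  d4 = d1*2 = 26/5
  d5 = d1 - d4 - 5 = -38/5
  d6 = 9 + d5/2 = 26/5
  d7 = d6*4 + d2 - d3/5 = 811/20
  d8 = d4/4 = 13/10
  d9 = d8/3 = 13/30
  d10 = d9 + d5 = -43/6
Walk from origin (0, 0):
  seg 1: up by d2 = 20 → (0, 20)
  seg 2: left by d1 = 13/5 → (-13/5, 20)
  seg 3: left by d6 = 26/5 → (-39/5, 20)
  seg 4: up by d10 = -43/6 → (-39/5, 77/6)
  seg 5: right by d9 = 13/30 → (-221/30, 77/6)
  seg 6: right by d5 = -38/5 → (-449/30, 77/6)
  seg 7: right by d4 = 26/5 → (-293/30, 77/6)
  seg 8: up by d4 = 26/5 → (-293/30, 541/30)

d4 = 26/5
d5 = -38/5
d6 = 26/5
d7 = 811/20
d8 = 13/10
d9 = 13/30
d10 = -43/6
endpoint = (-293/30, 541/30)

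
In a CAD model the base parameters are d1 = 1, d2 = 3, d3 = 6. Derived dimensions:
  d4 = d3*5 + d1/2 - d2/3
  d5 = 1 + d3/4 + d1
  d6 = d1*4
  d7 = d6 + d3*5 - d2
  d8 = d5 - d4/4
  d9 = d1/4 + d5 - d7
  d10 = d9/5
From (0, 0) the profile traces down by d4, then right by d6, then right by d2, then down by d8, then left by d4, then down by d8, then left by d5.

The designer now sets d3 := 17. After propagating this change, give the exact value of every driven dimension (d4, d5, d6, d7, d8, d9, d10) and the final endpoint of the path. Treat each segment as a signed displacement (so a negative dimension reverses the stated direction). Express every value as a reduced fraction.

Apply edit: d3 := 17
  d4 = d3*5 + d1/2 - d2/3 = 169/2
  d5 = 1 + d3/4 + d1 = 25/4
  d6 = d1*4 = 4
  d7 = d6 + d3*5 - d2 = 86
  d8 = d5 - d4/4 = -119/8
  d9 = d1/4 + d5 - d7 = -159/2
  d10 = d9/5 = -159/10
Walk from origin (0, 0):
  seg 1: down by d4 = 169/2 → (0, -169/2)
  seg 2: right by d6 = 4 → (4, -169/2)
  seg 3: right by d2 = 3 → (7, -169/2)
  seg 4: down by d8 = -119/8 → (7, -557/8)
  seg 5: left by d4 = 169/2 → (-155/2, -557/8)
  seg 6: down by d8 = -119/8 → (-155/2, -219/4)
  seg 7: left by d5 = 25/4 → (-335/4, -219/4)

d4 = 169/2
d5 = 25/4
d6 = 4
d7 = 86
d8 = -119/8
d9 = -159/2
d10 = -159/10
endpoint = (-335/4, -219/4)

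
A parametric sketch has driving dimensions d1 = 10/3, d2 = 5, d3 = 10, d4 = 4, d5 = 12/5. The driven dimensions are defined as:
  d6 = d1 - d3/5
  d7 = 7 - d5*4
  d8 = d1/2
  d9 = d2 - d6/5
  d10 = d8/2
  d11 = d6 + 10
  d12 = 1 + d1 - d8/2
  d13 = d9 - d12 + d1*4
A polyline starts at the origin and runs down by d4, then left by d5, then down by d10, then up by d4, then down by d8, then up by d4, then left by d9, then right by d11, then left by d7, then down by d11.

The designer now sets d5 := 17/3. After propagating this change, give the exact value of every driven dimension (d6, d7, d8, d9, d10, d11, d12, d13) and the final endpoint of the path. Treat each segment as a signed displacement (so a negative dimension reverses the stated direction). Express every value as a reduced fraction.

Apply edit: d5 := 17/3
  d6 = d1 - d3/5 = 4/3
  d7 = 7 - d5*4 = -47/3
  d8 = d1/2 = 5/3
  d9 = d2 - d6/5 = 71/15
  d10 = d8/2 = 5/6
  d11 = d6 + 10 = 34/3
  d12 = 1 + d1 - d8/2 = 7/2
  d13 = d9 - d12 + d1*4 = 437/30
Walk from origin (0, 0):
  seg 1: down by d4 = 4 → (0, -4)
  seg 2: left by d5 = 17/3 → (-17/3, -4)
  seg 3: down by d10 = 5/6 → (-17/3, -29/6)
  seg 4: up by d4 = 4 → (-17/3, -5/6)
  seg 5: down by d8 = 5/3 → (-17/3, -5/2)
  seg 6: up by d4 = 4 → (-17/3, 3/2)
  seg 7: left by d9 = 71/15 → (-52/5, 3/2)
  seg 8: right by d11 = 34/3 → (14/15, 3/2)
  seg 9: left by d7 = -47/3 → (83/5, 3/2)
  seg 10: down by d11 = 34/3 → (83/5, -59/6)

d6 = 4/3
d7 = -47/3
d8 = 5/3
d9 = 71/15
d10 = 5/6
d11 = 34/3
d12 = 7/2
d13 = 437/30
endpoint = (83/5, -59/6)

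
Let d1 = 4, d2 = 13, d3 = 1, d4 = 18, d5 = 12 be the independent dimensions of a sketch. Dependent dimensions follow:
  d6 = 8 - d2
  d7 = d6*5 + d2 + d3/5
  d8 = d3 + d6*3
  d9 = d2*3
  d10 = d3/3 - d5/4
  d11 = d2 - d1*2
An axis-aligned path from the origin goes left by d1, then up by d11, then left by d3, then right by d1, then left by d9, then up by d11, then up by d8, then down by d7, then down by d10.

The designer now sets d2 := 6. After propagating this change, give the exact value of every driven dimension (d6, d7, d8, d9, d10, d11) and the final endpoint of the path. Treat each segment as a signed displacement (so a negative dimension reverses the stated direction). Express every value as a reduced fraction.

Apply edit: d2 := 6
  d6 = 8 - d2 = 2
  d7 = d6*5 + d2 + d3/5 = 81/5
  d8 = d3 + d6*3 = 7
  d9 = d2*3 = 18
  d10 = d3/3 - d5/4 = -8/3
  d11 = d2 - d1*2 = -2
Walk from origin (0, 0):
  seg 1: left by d1 = 4 → (-4, 0)
  seg 2: up by d11 = -2 → (-4, -2)
  seg 3: left by d3 = 1 → (-5, -2)
  seg 4: right by d1 = 4 → (-1, -2)
  seg 5: left by d9 = 18 → (-19, -2)
  seg 6: up by d11 = -2 → (-19, -4)
  seg 7: up by d8 = 7 → (-19, 3)
  seg 8: down by d7 = 81/5 → (-19, -66/5)
  seg 9: down by d10 = -8/3 → (-19, -158/15)

d6 = 2
d7 = 81/5
d8 = 7
d9 = 18
d10 = -8/3
d11 = -2
endpoint = (-19, -158/15)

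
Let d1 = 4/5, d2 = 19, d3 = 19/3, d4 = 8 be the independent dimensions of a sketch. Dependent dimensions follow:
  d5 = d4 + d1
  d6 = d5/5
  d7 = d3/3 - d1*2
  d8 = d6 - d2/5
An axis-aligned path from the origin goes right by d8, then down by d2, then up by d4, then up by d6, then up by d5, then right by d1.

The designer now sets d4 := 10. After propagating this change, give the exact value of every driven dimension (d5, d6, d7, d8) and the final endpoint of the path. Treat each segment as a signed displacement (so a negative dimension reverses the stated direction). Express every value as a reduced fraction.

d5 = 54/5
d6 = 54/25
d7 = 23/45
d8 = -41/25
endpoint = (-21/25, 99/25)

Apply edit: d4 := 10
  d5 = d4 + d1 = 54/5
  d6 = d5/5 = 54/25
  d7 = d3/3 - d1*2 = 23/45
  d8 = d6 - d2/5 = -41/25
Walk from origin (0, 0):
  seg 1: right by d8 = -41/25 → (-41/25, 0)
  seg 2: down by d2 = 19 → (-41/25, -19)
  seg 3: up by d4 = 10 → (-41/25, -9)
  seg 4: up by d6 = 54/25 → (-41/25, -171/25)
  seg 5: up by d5 = 54/5 → (-41/25, 99/25)
  seg 6: right by d1 = 4/5 → (-21/25, 99/25)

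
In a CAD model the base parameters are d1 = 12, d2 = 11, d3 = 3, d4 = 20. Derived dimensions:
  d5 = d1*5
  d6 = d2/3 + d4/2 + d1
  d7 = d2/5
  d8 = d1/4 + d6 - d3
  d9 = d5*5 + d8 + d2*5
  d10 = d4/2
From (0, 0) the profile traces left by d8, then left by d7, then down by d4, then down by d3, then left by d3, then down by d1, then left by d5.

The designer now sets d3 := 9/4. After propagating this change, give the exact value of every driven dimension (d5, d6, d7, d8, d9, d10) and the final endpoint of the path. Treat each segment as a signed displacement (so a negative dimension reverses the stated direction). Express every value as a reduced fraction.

Apply edit: d3 := 9/4
  d5 = d1*5 = 60
  d6 = d2/3 + d4/2 + d1 = 77/3
  d7 = d2/5 = 11/5
  d8 = d1/4 + d6 - d3 = 317/12
  d9 = d5*5 + d8 + d2*5 = 4577/12
  d10 = d4/2 = 10
Walk from origin (0, 0):
  seg 1: left by d8 = 317/12 → (-317/12, 0)
  seg 2: left by d7 = 11/5 → (-1717/60, 0)
  seg 3: down by d4 = 20 → (-1717/60, -20)
  seg 4: down by d3 = 9/4 → (-1717/60, -89/4)
  seg 5: left by d3 = 9/4 → (-463/15, -89/4)
  seg 6: down by d1 = 12 → (-463/15, -137/4)
  seg 7: left by d5 = 60 → (-1363/15, -137/4)

d5 = 60
d6 = 77/3
d7 = 11/5
d8 = 317/12
d9 = 4577/12
d10 = 10
endpoint = (-1363/15, -137/4)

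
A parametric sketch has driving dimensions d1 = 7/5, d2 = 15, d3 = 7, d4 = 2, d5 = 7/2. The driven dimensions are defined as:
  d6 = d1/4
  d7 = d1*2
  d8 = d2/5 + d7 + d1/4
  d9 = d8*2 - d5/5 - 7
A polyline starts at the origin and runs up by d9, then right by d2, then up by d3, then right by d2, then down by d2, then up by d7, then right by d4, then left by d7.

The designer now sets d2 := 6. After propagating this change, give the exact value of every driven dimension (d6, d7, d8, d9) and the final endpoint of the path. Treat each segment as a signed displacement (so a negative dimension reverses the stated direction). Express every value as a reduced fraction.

d6 = 7/20
d7 = 14/5
d8 = 87/20
d9 = 1
endpoint = (56/5, 24/5)

Apply edit: d2 := 6
  d6 = d1/4 = 7/20
  d7 = d1*2 = 14/5
  d8 = d2/5 + d7 + d1/4 = 87/20
  d9 = d8*2 - d5/5 - 7 = 1
Walk from origin (0, 0):
  seg 1: up by d9 = 1 → (0, 1)
  seg 2: right by d2 = 6 → (6, 1)
  seg 3: up by d3 = 7 → (6, 8)
  seg 4: right by d2 = 6 → (12, 8)
  seg 5: down by d2 = 6 → (12, 2)
  seg 6: up by d7 = 14/5 → (12, 24/5)
  seg 7: right by d4 = 2 → (14, 24/5)
  seg 8: left by d7 = 14/5 → (56/5, 24/5)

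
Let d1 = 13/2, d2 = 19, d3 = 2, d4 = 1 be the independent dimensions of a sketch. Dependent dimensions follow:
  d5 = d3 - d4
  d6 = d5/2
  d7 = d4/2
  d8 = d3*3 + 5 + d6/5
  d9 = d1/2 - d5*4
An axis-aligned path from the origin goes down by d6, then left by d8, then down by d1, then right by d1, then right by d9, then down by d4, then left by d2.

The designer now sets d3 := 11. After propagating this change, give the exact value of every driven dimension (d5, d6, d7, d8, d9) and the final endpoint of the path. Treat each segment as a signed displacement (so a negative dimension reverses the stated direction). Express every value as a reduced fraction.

d5 = 10
d6 = 5
d7 = 1/2
d8 = 39
d9 = -147/4
endpoint = (-353/4, -25/2)

Apply edit: d3 := 11
  d5 = d3 - d4 = 10
  d6 = d5/2 = 5
  d7 = d4/2 = 1/2
  d8 = d3*3 + 5 + d6/5 = 39
  d9 = d1/2 - d5*4 = -147/4
Walk from origin (0, 0):
  seg 1: down by d6 = 5 → (0, -5)
  seg 2: left by d8 = 39 → (-39, -5)
  seg 3: down by d1 = 13/2 → (-39, -23/2)
  seg 4: right by d1 = 13/2 → (-65/2, -23/2)
  seg 5: right by d9 = -147/4 → (-277/4, -23/2)
  seg 6: down by d4 = 1 → (-277/4, -25/2)
  seg 7: left by d2 = 19 → (-353/4, -25/2)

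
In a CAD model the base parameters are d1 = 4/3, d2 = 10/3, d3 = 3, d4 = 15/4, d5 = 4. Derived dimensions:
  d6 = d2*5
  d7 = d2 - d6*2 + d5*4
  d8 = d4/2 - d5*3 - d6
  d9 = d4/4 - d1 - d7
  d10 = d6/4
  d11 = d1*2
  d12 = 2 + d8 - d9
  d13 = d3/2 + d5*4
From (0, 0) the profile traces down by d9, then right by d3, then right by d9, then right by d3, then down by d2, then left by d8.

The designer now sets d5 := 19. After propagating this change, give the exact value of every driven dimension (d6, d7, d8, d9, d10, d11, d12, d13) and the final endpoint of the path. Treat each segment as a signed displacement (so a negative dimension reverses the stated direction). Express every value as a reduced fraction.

d6 = 50/3
d7 = 46
d8 = -1723/24
d9 = -2227/48
d10 = 25/6
d11 = 8/3
d12 = -1123/48
d13 = 155/2
endpoint = (1507/48, 689/16)

Apply edit: d5 := 19
  d6 = d2*5 = 50/3
  d7 = d2 - d6*2 + d5*4 = 46
  d8 = d4/2 - d5*3 - d6 = -1723/24
  d9 = d4/4 - d1 - d7 = -2227/48
  d10 = d6/4 = 25/6
  d11 = d1*2 = 8/3
  d12 = 2 + d8 - d9 = -1123/48
  d13 = d3/2 + d5*4 = 155/2
Walk from origin (0, 0):
  seg 1: down by d9 = -2227/48 → (0, 2227/48)
  seg 2: right by d3 = 3 → (3, 2227/48)
  seg 3: right by d9 = -2227/48 → (-2083/48, 2227/48)
  seg 4: right by d3 = 3 → (-1939/48, 2227/48)
  seg 5: down by d2 = 10/3 → (-1939/48, 689/16)
  seg 6: left by d8 = -1723/24 → (1507/48, 689/16)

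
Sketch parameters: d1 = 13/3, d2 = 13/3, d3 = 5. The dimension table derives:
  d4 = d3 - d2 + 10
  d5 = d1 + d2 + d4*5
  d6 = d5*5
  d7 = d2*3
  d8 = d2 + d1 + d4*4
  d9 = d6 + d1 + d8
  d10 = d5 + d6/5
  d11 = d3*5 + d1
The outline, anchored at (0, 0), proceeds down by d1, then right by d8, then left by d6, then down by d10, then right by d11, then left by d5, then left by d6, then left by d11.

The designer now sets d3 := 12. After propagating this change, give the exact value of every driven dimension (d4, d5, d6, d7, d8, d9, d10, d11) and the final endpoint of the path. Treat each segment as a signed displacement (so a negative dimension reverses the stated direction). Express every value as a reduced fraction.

d4 = 53/3
d5 = 97
d6 = 485
d7 = 13
d8 = 238/3
d9 = 1706/3
d10 = 194
d11 = 193/3
endpoint = (-2963/3, -595/3)

Apply edit: d3 := 12
  d4 = d3 - d2 + 10 = 53/3
  d5 = d1 + d2 + d4*5 = 97
  d6 = d5*5 = 485
  d7 = d2*3 = 13
  d8 = d2 + d1 + d4*4 = 238/3
  d9 = d6 + d1 + d8 = 1706/3
  d10 = d5 + d6/5 = 194
  d11 = d3*5 + d1 = 193/3
Walk from origin (0, 0):
  seg 1: down by d1 = 13/3 → (0, -13/3)
  seg 2: right by d8 = 238/3 → (238/3, -13/3)
  seg 3: left by d6 = 485 → (-1217/3, -13/3)
  seg 4: down by d10 = 194 → (-1217/3, -595/3)
  seg 5: right by d11 = 193/3 → (-1024/3, -595/3)
  seg 6: left by d5 = 97 → (-1315/3, -595/3)
  seg 7: left by d6 = 485 → (-2770/3, -595/3)
  seg 8: left by d11 = 193/3 → (-2963/3, -595/3)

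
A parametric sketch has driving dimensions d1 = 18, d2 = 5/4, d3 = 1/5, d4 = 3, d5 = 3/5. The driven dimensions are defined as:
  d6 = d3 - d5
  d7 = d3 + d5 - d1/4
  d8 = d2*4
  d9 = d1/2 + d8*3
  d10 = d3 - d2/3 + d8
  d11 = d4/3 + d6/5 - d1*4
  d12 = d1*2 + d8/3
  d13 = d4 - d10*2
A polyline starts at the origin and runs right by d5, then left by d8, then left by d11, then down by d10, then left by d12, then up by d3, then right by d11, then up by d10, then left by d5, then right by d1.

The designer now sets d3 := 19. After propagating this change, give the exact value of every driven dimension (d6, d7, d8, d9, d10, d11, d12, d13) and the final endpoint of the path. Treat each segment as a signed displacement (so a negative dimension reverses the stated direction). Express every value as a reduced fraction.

Apply edit: d3 := 19
  d6 = d3 - d5 = 92/5
  d7 = d3 + d5 - d1/4 = 151/10
  d8 = d2*4 = 5
  d9 = d1/2 + d8*3 = 24
  d10 = d3 - d2/3 + d8 = 283/12
  d11 = d4/3 + d6/5 - d1*4 = -1683/25
  d12 = d1*2 + d8/3 = 113/3
  d13 = d4 - d10*2 = -265/6
Walk from origin (0, 0):
  seg 1: right by d5 = 3/5 → (3/5, 0)
  seg 2: left by d8 = 5 → (-22/5, 0)
  seg 3: left by d11 = -1683/25 → (1573/25, 0)
  seg 4: down by d10 = 283/12 → (1573/25, -283/12)
  seg 5: left by d12 = 113/3 → (1894/75, -283/12)
  seg 6: up by d3 = 19 → (1894/75, -55/12)
  seg 7: right by d11 = -1683/25 → (-631/15, -55/12)
  seg 8: up by d10 = 283/12 → (-631/15, 19)
  seg 9: left by d5 = 3/5 → (-128/3, 19)
  seg 10: right by d1 = 18 → (-74/3, 19)

d6 = 92/5
d7 = 151/10
d8 = 5
d9 = 24
d10 = 283/12
d11 = -1683/25
d12 = 113/3
d13 = -265/6
endpoint = (-74/3, 19)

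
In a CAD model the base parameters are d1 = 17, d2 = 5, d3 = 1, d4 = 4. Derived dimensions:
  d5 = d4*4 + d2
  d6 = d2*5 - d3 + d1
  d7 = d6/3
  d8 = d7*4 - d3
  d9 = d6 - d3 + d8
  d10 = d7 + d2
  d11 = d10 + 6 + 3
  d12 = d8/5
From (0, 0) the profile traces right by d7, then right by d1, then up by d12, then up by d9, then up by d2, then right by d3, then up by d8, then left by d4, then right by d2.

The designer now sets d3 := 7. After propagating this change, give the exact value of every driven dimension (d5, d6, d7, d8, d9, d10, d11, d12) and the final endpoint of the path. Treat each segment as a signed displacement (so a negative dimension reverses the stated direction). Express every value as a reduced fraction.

d5 = 21
d6 = 35
d7 = 35/3
d8 = 119/3
d9 = 203/3
d10 = 50/3
d11 = 77/3
d12 = 119/15
endpoint = (110/3, 1804/15)

Apply edit: d3 := 7
  d5 = d4*4 + d2 = 21
  d6 = d2*5 - d3 + d1 = 35
  d7 = d6/3 = 35/3
  d8 = d7*4 - d3 = 119/3
  d9 = d6 - d3 + d8 = 203/3
  d10 = d7 + d2 = 50/3
  d11 = d10 + 6 + 3 = 77/3
  d12 = d8/5 = 119/15
Walk from origin (0, 0):
  seg 1: right by d7 = 35/3 → (35/3, 0)
  seg 2: right by d1 = 17 → (86/3, 0)
  seg 3: up by d12 = 119/15 → (86/3, 119/15)
  seg 4: up by d9 = 203/3 → (86/3, 378/5)
  seg 5: up by d2 = 5 → (86/3, 403/5)
  seg 6: right by d3 = 7 → (107/3, 403/5)
  seg 7: up by d8 = 119/3 → (107/3, 1804/15)
  seg 8: left by d4 = 4 → (95/3, 1804/15)
  seg 9: right by d2 = 5 → (110/3, 1804/15)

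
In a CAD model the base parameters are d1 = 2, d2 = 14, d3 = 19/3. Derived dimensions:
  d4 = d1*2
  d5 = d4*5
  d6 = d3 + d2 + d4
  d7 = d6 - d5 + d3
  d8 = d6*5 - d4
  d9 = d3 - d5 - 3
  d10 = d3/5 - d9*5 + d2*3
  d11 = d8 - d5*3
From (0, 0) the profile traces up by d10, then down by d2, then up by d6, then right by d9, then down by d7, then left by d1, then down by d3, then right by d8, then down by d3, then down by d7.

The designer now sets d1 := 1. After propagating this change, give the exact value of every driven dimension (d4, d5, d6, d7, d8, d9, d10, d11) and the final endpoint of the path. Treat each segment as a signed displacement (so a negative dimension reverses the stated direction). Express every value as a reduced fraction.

Apply edit: d1 := 1
  d4 = d1*2 = 2
  d5 = d4*5 = 10
  d6 = d3 + d2 + d4 = 67/3
  d7 = d6 - d5 + d3 = 56/3
  d8 = d6*5 - d4 = 329/3
  d9 = d3 - d5 - 3 = -20/3
  d10 = d3/5 - d9*5 + d2*3 = 383/5
  d11 = d8 - d5*3 = 239/3
Walk from origin (0, 0):
  seg 1: up by d10 = 383/5 → (0, 383/5)
  seg 2: down by d2 = 14 → (0, 313/5)
  seg 3: up by d6 = 67/3 → (0, 1274/15)
  seg 4: right by d9 = -20/3 → (-20/3, 1274/15)
  seg 5: down by d7 = 56/3 → (-20/3, 994/15)
  seg 6: left by d1 = 1 → (-23/3, 994/15)
  seg 7: down by d3 = 19/3 → (-23/3, 899/15)
  seg 8: right by d8 = 329/3 → (102, 899/15)
  seg 9: down by d3 = 19/3 → (102, 268/5)
  seg 10: down by d7 = 56/3 → (102, 524/15)

d4 = 2
d5 = 10
d6 = 67/3
d7 = 56/3
d8 = 329/3
d9 = -20/3
d10 = 383/5
d11 = 239/3
endpoint = (102, 524/15)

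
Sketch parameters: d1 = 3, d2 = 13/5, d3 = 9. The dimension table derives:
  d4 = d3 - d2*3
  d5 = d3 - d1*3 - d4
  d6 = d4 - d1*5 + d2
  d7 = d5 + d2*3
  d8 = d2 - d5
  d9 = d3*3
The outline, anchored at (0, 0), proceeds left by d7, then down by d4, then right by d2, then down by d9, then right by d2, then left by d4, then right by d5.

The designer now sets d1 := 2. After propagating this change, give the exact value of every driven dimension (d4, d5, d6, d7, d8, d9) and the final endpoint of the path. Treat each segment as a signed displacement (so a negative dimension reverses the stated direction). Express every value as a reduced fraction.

Apply edit: d1 := 2
  d4 = d3 - d2*3 = 6/5
  d5 = d3 - d1*3 - d4 = 9/5
  d6 = d4 - d1*5 + d2 = -31/5
  d7 = d5 + d2*3 = 48/5
  d8 = d2 - d5 = 4/5
  d9 = d3*3 = 27
Walk from origin (0, 0):
  seg 1: left by d7 = 48/5 → (-48/5, 0)
  seg 2: down by d4 = 6/5 → (-48/5, -6/5)
  seg 3: right by d2 = 13/5 → (-7, -6/5)
  seg 4: down by d9 = 27 → (-7, -141/5)
  seg 5: right by d2 = 13/5 → (-22/5, -141/5)
  seg 6: left by d4 = 6/5 → (-28/5, -141/5)
  seg 7: right by d5 = 9/5 → (-19/5, -141/5)

d4 = 6/5
d5 = 9/5
d6 = -31/5
d7 = 48/5
d8 = 4/5
d9 = 27
endpoint = (-19/5, -141/5)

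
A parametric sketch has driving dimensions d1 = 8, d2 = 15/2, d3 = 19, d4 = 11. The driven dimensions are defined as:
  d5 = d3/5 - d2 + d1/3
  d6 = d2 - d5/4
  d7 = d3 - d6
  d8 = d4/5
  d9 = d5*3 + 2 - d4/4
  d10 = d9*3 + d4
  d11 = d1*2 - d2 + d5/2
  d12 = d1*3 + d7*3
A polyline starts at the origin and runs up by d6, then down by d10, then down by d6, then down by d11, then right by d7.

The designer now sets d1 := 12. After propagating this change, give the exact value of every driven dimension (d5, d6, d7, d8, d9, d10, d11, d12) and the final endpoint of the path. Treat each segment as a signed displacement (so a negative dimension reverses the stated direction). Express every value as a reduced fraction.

Apply edit: d1 := 12
  d5 = d3/5 - d2 + d1/3 = 3/10
  d6 = d2 - d5/4 = 297/40
  d7 = d3 - d6 = 463/40
  d8 = d4/5 = 11/5
  d9 = d5*3 + 2 - d4/4 = 3/20
  d10 = d9*3 + d4 = 229/20
  d11 = d1*2 - d2 + d5/2 = 333/20
  d12 = d1*3 + d7*3 = 2829/40
Walk from origin (0, 0):
  seg 1: up by d6 = 297/40 → (0, 297/40)
  seg 2: down by d10 = 229/20 → (0, -161/40)
  seg 3: down by d6 = 297/40 → (0, -229/20)
  seg 4: down by d11 = 333/20 → (0, -281/10)
  seg 5: right by d7 = 463/40 → (463/40, -281/10)

d5 = 3/10
d6 = 297/40
d7 = 463/40
d8 = 11/5
d9 = 3/20
d10 = 229/20
d11 = 333/20
d12 = 2829/40
endpoint = (463/40, -281/10)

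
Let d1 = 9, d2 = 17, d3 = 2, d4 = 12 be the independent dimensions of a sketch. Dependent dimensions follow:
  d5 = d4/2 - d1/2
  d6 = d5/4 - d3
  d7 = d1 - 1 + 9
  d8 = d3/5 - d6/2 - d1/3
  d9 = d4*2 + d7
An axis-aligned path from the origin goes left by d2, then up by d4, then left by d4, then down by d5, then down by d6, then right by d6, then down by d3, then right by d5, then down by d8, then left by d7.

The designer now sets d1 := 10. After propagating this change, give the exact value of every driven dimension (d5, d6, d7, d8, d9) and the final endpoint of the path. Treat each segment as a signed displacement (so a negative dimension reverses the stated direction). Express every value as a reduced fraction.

Apply edit: d1 := 10
  d5 = d4/2 - d1/2 = 1
  d6 = d5/4 - d3 = -7/4
  d7 = d1 - 1 + 9 = 18
  d8 = d3/5 - d6/2 - d1/3 = -247/120
  d9 = d4*2 + d7 = 42
Walk from origin (0, 0):
  seg 1: left by d2 = 17 → (-17, 0)
  seg 2: up by d4 = 12 → (-17, 12)
  seg 3: left by d4 = 12 → (-29, 12)
  seg 4: down by d5 = 1 → (-29, 11)
  seg 5: down by d6 = -7/4 → (-29, 51/4)
  seg 6: right by d6 = -7/4 → (-123/4, 51/4)
  seg 7: down by d3 = 2 → (-123/4, 43/4)
  seg 8: right by d5 = 1 → (-119/4, 43/4)
  seg 9: down by d8 = -247/120 → (-119/4, 1537/120)
  seg 10: left by d7 = 18 → (-191/4, 1537/120)

d5 = 1
d6 = -7/4
d7 = 18
d8 = -247/120
d9 = 42
endpoint = (-191/4, 1537/120)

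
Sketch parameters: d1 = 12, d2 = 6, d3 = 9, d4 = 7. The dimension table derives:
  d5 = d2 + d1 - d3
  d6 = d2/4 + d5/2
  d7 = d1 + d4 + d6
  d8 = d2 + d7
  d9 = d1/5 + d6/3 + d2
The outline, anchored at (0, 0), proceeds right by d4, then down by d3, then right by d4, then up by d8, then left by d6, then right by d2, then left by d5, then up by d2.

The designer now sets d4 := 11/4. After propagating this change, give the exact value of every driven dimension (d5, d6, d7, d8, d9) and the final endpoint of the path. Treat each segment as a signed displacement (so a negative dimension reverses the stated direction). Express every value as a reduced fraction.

d5 = 9
d6 = 6
d7 = 83/4
d8 = 107/4
d9 = 52/5
endpoint = (-7/2, 95/4)

Apply edit: d4 := 11/4
  d5 = d2 + d1 - d3 = 9
  d6 = d2/4 + d5/2 = 6
  d7 = d1 + d4 + d6 = 83/4
  d8 = d2 + d7 = 107/4
  d9 = d1/5 + d6/3 + d2 = 52/5
Walk from origin (0, 0):
  seg 1: right by d4 = 11/4 → (11/4, 0)
  seg 2: down by d3 = 9 → (11/4, -9)
  seg 3: right by d4 = 11/4 → (11/2, -9)
  seg 4: up by d8 = 107/4 → (11/2, 71/4)
  seg 5: left by d6 = 6 → (-1/2, 71/4)
  seg 6: right by d2 = 6 → (11/2, 71/4)
  seg 7: left by d5 = 9 → (-7/2, 71/4)
  seg 8: up by d2 = 6 → (-7/2, 95/4)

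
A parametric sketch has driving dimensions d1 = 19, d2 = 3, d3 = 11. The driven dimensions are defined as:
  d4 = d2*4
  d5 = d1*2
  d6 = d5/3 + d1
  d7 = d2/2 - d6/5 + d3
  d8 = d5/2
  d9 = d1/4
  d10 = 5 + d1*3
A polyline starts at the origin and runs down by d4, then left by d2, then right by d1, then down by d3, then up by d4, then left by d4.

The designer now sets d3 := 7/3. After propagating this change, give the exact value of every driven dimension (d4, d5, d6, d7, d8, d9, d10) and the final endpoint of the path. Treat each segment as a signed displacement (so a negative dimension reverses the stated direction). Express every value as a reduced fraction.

Apply edit: d3 := 7/3
  d4 = d2*4 = 12
  d5 = d1*2 = 38
  d6 = d5/3 + d1 = 95/3
  d7 = d2/2 - d6/5 + d3 = -5/2
  d8 = d5/2 = 19
  d9 = d1/4 = 19/4
  d10 = 5 + d1*3 = 62
Walk from origin (0, 0):
  seg 1: down by d4 = 12 → (0, -12)
  seg 2: left by d2 = 3 → (-3, -12)
  seg 3: right by d1 = 19 → (16, -12)
  seg 4: down by d3 = 7/3 → (16, -43/3)
  seg 5: up by d4 = 12 → (16, -7/3)
  seg 6: left by d4 = 12 → (4, -7/3)

d4 = 12
d5 = 38
d6 = 95/3
d7 = -5/2
d8 = 19
d9 = 19/4
d10 = 62
endpoint = (4, -7/3)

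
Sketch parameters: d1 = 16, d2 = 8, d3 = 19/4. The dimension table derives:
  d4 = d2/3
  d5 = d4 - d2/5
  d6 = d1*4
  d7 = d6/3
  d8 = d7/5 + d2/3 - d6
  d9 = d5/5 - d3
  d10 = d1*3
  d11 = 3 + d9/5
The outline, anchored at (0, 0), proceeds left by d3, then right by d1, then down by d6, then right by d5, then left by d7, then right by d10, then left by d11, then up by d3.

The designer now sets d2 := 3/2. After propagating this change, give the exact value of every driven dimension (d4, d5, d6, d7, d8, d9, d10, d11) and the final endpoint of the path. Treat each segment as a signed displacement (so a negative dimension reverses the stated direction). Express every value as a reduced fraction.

d4 = 1/2
d5 = 1/5
d6 = 64
d7 = 64/3
d8 = -1777/30
d9 = -471/100
d10 = 48
d11 = 1029/500
endpoint = (13522/375, -237/4)

Apply edit: d2 := 3/2
  d4 = d2/3 = 1/2
  d5 = d4 - d2/5 = 1/5
  d6 = d1*4 = 64
  d7 = d6/3 = 64/3
  d8 = d7/5 + d2/3 - d6 = -1777/30
  d9 = d5/5 - d3 = -471/100
  d10 = d1*3 = 48
  d11 = 3 + d9/5 = 1029/500
Walk from origin (0, 0):
  seg 1: left by d3 = 19/4 → (-19/4, 0)
  seg 2: right by d1 = 16 → (45/4, 0)
  seg 3: down by d6 = 64 → (45/4, -64)
  seg 4: right by d5 = 1/5 → (229/20, -64)
  seg 5: left by d7 = 64/3 → (-593/60, -64)
  seg 6: right by d10 = 48 → (2287/60, -64)
  seg 7: left by d11 = 1029/500 → (13522/375, -64)
  seg 8: up by d3 = 19/4 → (13522/375, -237/4)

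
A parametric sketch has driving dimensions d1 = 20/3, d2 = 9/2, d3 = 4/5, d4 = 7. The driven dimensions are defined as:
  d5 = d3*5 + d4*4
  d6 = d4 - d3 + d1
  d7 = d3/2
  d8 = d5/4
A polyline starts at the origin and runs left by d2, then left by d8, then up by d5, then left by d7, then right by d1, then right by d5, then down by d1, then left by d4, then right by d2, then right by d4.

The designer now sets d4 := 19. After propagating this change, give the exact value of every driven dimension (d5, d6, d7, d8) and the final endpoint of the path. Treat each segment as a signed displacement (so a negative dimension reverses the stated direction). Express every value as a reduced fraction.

d5 = 80
d6 = 373/15
d7 = 2/5
d8 = 20
endpoint = (994/15, 220/3)

Apply edit: d4 := 19
  d5 = d3*5 + d4*4 = 80
  d6 = d4 - d3 + d1 = 373/15
  d7 = d3/2 = 2/5
  d8 = d5/4 = 20
Walk from origin (0, 0):
  seg 1: left by d2 = 9/2 → (-9/2, 0)
  seg 2: left by d8 = 20 → (-49/2, 0)
  seg 3: up by d5 = 80 → (-49/2, 80)
  seg 4: left by d7 = 2/5 → (-249/10, 80)
  seg 5: right by d1 = 20/3 → (-547/30, 80)
  seg 6: right by d5 = 80 → (1853/30, 80)
  seg 7: down by d1 = 20/3 → (1853/30, 220/3)
  seg 8: left by d4 = 19 → (1283/30, 220/3)
  seg 9: right by d2 = 9/2 → (709/15, 220/3)
  seg 10: right by d4 = 19 → (994/15, 220/3)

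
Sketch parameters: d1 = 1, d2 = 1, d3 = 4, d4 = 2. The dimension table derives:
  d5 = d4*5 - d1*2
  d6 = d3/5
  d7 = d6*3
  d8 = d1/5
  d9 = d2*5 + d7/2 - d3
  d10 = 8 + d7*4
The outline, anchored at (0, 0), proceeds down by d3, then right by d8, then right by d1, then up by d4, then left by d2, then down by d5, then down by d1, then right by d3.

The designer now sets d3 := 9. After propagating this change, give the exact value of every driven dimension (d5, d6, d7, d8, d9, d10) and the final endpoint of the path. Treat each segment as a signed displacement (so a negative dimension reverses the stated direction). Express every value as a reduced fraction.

d5 = 8
d6 = 9/5
d7 = 27/5
d8 = 1/5
d9 = -13/10
d10 = 148/5
endpoint = (46/5, -16)

Apply edit: d3 := 9
  d5 = d4*5 - d1*2 = 8
  d6 = d3/5 = 9/5
  d7 = d6*3 = 27/5
  d8 = d1/5 = 1/5
  d9 = d2*5 + d7/2 - d3 = -13/10
  d10 = 8 + d7*4 = 148/5
Walk from origin (0, 0):
  seg 1: down by d3 = 9 → (0, -9)
  seg 2: right by d8 = 1/5 → (1/5, -9)
  seg 3: right by d1 = 1 → (6/5, -9)
  seg 4: up by d4 = 2 → (6/5, -7)
  seg 5: left by d2 = 1 → (1/5, -7)
  seg 6: down by d5 = 8 → (1/5, -15)
  seg 7: down by d1 = 1 → (1/5, -16)
  seg 8: right by d3 = 9 → (46/5, -16)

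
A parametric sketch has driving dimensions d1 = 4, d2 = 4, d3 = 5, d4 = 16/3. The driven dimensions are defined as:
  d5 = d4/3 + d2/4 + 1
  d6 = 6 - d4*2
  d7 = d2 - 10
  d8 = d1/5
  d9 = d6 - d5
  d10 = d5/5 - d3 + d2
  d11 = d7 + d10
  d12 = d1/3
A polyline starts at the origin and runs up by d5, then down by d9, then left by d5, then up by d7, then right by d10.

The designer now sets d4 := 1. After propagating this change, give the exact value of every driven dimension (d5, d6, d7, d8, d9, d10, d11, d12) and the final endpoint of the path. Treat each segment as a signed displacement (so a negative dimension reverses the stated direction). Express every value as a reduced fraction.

Apply edit: d4 := 1
  d5 = d4/3 + d2/4 + 1 = 7/3
  d6 = 6 - d4*2 = 4
  d7 = d2 - 10 = -6
  d8 = d1/5 = 4/5
  d9 = d6 - d5 = 5/3
  d10 = d5/5 - d3 + d2 = -8/15
  d11 = d7 + d10 = -98/15
  d12 = d1/3 = 4/3
Walk from origin (0, 0):
  seg 1: up by d5 = 7/3 → (0, 7/3)
  seg 2: down by d9 = 5/3 → (0, 2/3)
  seg 3: left by d5 = 7/3 → (-7/3, 2/3)
  seg 4: up by d7 = -6 → (-7/3, -16/3)
  seg 5: right by d10 = -8/15 → (-43/15, -16/3)

d5 = 7/3
d6 = 4
d7 = -6
d8 = 4/5
d9 = 5/3
d10 = -8/15
d11 = -98/15
d12 = 4/3
endpoint = (-43/15, -16/3)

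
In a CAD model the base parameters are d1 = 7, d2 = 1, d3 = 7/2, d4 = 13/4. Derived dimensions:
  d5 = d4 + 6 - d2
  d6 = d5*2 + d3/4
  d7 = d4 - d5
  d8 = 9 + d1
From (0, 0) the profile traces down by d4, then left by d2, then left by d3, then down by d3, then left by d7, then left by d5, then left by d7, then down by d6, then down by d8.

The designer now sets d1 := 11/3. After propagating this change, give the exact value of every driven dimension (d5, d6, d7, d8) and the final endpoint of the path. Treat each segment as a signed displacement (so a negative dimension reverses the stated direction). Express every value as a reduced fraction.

d5 = 33/4
d6 = 139/8
d7 = -5
d8 = 38/3
endpoint = (-11/4, -883/24)

Apply edit: d1 := 11/3
  d5 = d4 + 6 - d2 = 33/4
  d6 = d5*2 + d3/4 = 139/8
  d7 = d4 - d5 = -5
  d8 = 9 + d1 = 38/3
Walk from origin (0, 0):
  seg 1: down by d4 = 13/4 → (0, -13/4)
  seg 2: left by d2 = 1 → (-1, -13/4)
  seg 3: left by d3 = 7/2 → (-9/2, -13/4)
  seg 4: down by d3 = 7/2 → (-9/2, -27/4)
  seg 5: left by d7 = -5 → (1/2, -27/4)
  seg 6: left by d5 = 33/4 → (-31/4, -27/4)
  seg 7: left by d7 = -5 → (-11/4, -27/4)
  seg 8: down by d6 = 139/8 → (-11/4, -193/8)
  seg 9: down by d8 = 38/3 → (-11/4, -883/24)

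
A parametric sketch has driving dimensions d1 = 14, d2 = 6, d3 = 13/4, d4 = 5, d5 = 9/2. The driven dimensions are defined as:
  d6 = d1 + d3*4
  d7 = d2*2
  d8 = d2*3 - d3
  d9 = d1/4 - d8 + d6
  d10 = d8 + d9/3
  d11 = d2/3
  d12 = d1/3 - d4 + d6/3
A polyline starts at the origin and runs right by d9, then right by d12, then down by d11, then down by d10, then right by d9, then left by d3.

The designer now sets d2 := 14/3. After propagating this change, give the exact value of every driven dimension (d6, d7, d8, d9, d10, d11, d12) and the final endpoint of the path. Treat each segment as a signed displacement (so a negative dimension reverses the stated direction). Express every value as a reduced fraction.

Apply edit: d2 := 14/3
  d6 = d1 + d3*4 = 27
  d7 = d2*2 = 28/3
  d8 = d2*3 - d3 = 43/4
  d9 = d1/4 - d8 + d6 = 79/4
  d10 = d8 + d9/3 = 52/3
  d11 = d2/3 = 14/9
  d12 = d1/3 - d4 + d6/3 = 26/3
Walk from origin (0, 0):
  seg 1: right by d9 = 79/4 → (79/4, 0)
  seg 2: right by d12 = 26/3 → (341/12, 0)
  seg 3: down by d11 = 14/9 → (341/12, -14/9)
  seg 4: down by d10 = 52/3 → (341/12, -170/9)
  seg 5: right by d9 = 79/4 → (289/6, -170/9)
  seg 6: left by d3 = 13/4 → (539/12, -170/9)

d6 = 27
d7 = 28/3
d8 = 43/4
d9 = 79/4
d10 = 52/3
d11 = 14/9
d12 = 26/3
endpoint = (539/12, -170/9)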